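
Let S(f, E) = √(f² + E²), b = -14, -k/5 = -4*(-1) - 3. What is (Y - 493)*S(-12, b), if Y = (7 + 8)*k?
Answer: -1136*√85 ≈ -10473.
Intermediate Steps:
k = -5 (k = -5*(-4*(-1) - 3) = -5*(4 - 3) = -5*1 = -5)
S(f, E) = √(E² + f²)
Y = -75 (Y = (7 + 8)*(-5) = 15*(-5) = -75)
(Y - 493)*S(-12, b) = (-75 - 493)*√((-14)² + (-12)²) = -568*√(196 + 144) = -1136*√85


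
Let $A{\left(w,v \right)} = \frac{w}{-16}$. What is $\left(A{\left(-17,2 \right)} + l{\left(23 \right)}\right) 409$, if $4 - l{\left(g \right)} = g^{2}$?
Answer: $- \frac{3428647}{16} \approx -2.1429 \cdot 10^{5}$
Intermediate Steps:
$A{\left(w,v \right)} = - \frac{w}{16}$ ($A{\left(w,v \right)} = w \left(- \frac{1}{16}\right) = - \frac{w}{16}$)
$l{\left(g \right)} = 4 - g^{2}$
$\left(A{\left(-17,2 \right)} + l{\left(23 \right)}\right) 409 = \left(\left(- \frac{1}{16}\right) \left(-17\right) + \left(4 - 23^{2}\right)\right) 409 = \left(\frac{17}{16} + \left(4 - 529\right)\right) 409 = \left(\frac{17}{16} - 525\right) 409 = \left(- \frac{8383}{16}\right) 409 = - \frac{3428647}{16}$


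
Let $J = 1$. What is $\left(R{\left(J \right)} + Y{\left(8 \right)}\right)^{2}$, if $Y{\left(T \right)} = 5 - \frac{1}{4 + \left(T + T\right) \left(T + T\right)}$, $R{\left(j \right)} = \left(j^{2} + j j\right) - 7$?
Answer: $\frac{1}{67600} \approx 1.4793 \cdot 10^{-5}$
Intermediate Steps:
$R{\left(j \right)} = -7 + 2 j^{2}$ ($R{\left(j \right)} = \left(j^{2} + j^{2}\right) - 7 = 2 j^{2} - 7 = -7 + 2 j^{2}$)
$Y{\left(T \right)} = 5 - \frac{1}{4 + 4 T^{2}}$ ($Y{\left(T \right)} = 5 - \frac{1}{4 + 2 T 2 T} = 5 - \frac{1}{4 + 4 T^{2}}$)
$\left(R{\left(J \right)} + Y{\left(8 \right)}\right)^{2} = \left(\left(-7 + 2 \cdot 1^{2}\right) + \frac{19 + 20 \cdot 8^{2}}{4 \left(1 + 8^{2}\right)}\right)^{2} = \left(\left(-7 + 2 \cdot 1\right) + \frac{19 + 20 \cdot 64}{4 \left(1 + 64\right)}\right)^{2} = \left(\left(-7 + 2\right) + \frac{19 + 1280}{4 \cdot 65}\right)^{2} = \left(-5 + \frac{1}{4} \cdot \frac{1}{65} \cdot 1299\right)^{2} = \left(-5 + \frac{1299}{260}\right)^{2} = \left(- \frac{1}{260}\right)^{2} = \frac{1}{67600}$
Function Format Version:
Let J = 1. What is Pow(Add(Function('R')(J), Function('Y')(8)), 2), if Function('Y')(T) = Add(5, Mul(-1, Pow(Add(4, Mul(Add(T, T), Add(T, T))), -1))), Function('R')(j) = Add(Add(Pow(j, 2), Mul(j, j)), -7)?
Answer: Rational(1, 67600) ≈ 1.4793e-5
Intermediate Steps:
Function('R')(j) = Add(-7, Mul(2, Pow(j, 2))) (Function('R')(j) = Add(Add(Pow(j, 2), Pow(j, 2)), -7) = Add(Mul(2, Pow(j, 2)), -7) = Add(-7, Mul(2, Pow(j, 2))))
Function('Y')(T) = Add(5, Mul(-1, Pow(Add(4, Mul(4, Pow(T, 2))), -1))) (Function('Y')(T) = Add(5, Mul(-1, Pow(Add(4, Mul(Mul(2, T), Mul(2, T))), -1))) = Add(5, Mul(-1, Pow(Add(4, Mul(4, Pow(T, 2))), -1))))
Pow(Add(Function('R')(J), Function('Y')(8)), 2) = Pow(Add(Add(-7, Mul(2, Pow(1, 2))), Mul(Rational(1, 4), Pow(Add(1, Pow(8, 2)), -1), Add(19, Mul(20, Pow(8, 2))))), 2) = Pow(Add(Add(-7, Mul(2, 1)), Mul(Rational(1, 4), Pow(Add(1, 64), -1), Add(19, Mul(20, 64)))), 2) = Pow(Add(Add(-7, 2), Mul(Rational(1, 4), Pow(65, -1), Add(19, 1280))), 2) = Pow(Add(-5, Mul(Rational(1, 4), Rational(1, 65), 1299)), 2) = Pow(Add(-5, Rational(1299, 260)), 2) = Pow(Rational(-1, 260), 2) = Rational(1, 67600)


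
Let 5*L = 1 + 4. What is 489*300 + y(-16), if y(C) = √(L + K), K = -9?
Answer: 146700 + 2*I*√2 ≈ 1.467e+5 + 2.8284*I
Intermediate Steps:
L = 1 (L = (1 + 4)/5 = (⅕)*5 = 1)
y(C) = 2*I*√2 (y(C) = √(1 - 9) = √(-8) = 2*I*√2)
489*300 + y(-16) = 489*300 + 2*I*√2 = 146700 + 2*I*√2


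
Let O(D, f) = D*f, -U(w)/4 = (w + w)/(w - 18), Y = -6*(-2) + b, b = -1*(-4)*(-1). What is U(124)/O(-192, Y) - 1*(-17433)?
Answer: 88699135/5088 ≈ 17433.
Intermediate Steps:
b = -4 (b = 4*(-1) = -4)
Y = 8 (Y = -6*(-2) - 4 = 12 - 4 = 8)
U(w) = -8*w/(-18 + w) (U(w) = -4*(w + w)/(w - 18) = -4*2*w/(-18 + w) = -8*w/(-18 + w))
U(124)/O(-192, Y) - 1*(-17433) = (-8*124/(-18 + 124))/((-192*8)) - 1*(-17433) = -8*124/106/(-1536) + 17433 = -8*124*1/106*(-1/1536) + 17433 = -496/53*(-1/1536) + 17433 = 31/5088 + 17433 = 88699135/5088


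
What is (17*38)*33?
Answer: 21318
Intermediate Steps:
(17*38)*33 = 646*33 = 21318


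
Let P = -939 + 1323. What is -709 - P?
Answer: -1093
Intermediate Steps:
P = 384
-709 - P = -709 - 1*384 = -709 - 384 = -1093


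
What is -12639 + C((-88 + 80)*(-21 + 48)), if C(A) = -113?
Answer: -12752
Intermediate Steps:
-12639 + C((-88 + 80)*(-21 + 48)) = -12639 - 113 = -12752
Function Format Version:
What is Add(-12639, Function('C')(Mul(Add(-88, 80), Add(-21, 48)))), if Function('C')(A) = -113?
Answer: -12752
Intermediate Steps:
Add(-12639, Function('C')(Mul(Add(-88, 80), Add(-21, 48)))) = Add(-12639, -113) = -12752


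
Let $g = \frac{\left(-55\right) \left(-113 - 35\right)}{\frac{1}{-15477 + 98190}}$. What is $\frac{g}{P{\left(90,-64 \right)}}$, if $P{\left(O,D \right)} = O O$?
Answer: $\frac{11221397}{135} \approx 83122.0$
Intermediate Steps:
$P{\left(O,D \right)} = O^{2}$
$g = 673283820$ ($g = \frac{\left(-55\right) \left(-148\right)}{\frac{1}{82713}} = 8140 \frac{1}{\frac{1}{82713}} = 8140 \cdot 82713 = 673283820$)
$\frac{g}{P{\left(90,-64 \right)}} = \frac{673283820}{90^{2}} = \frac{673283820}{8100} = 673283820 \cdot \frac{1}{8100} = \frac{11221397}{135}$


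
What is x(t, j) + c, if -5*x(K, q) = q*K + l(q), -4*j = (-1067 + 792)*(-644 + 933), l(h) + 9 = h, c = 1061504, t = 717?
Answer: -17916467/10 ≈ -1.7916e+6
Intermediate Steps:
l(h) = -9 + h
j = 79475/4 (j = -(-1067 + 792)*(-644 + 933)/4 = -(-275)*289/4 = -¼*(-79475) = 79475/4 ≈ 19869.)
x(K, q) = 9/5 - q/5 - K*q/5 (x(K, q) = -(q*K + (-9 + q))/5 = -(K*q + (-9 + q))/5 = -(-9 + q + K*q)/5 = 9/5 - q/5 - K*q/5)
x(t, j) + c = (9/5 - ⅕*79475/4 - ⅕*717*79475/4) + 1061504 = (9/5 - 15895/4 - 11396715/4) + 1061504 = -28531507/10 + 1061504 = -17916467/10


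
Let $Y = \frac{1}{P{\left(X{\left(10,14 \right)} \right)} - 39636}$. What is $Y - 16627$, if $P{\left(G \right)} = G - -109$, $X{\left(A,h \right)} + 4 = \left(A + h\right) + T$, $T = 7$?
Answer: $- \frac{656766501}{39500} \approx -16627.0$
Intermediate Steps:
$X{\left(A,h \right)} = 3 + A + h$ ($X{\left(A,h \right)} = -4 + \left(\left(A + h\right) + 7\right) = -4 + \left(7 + A + h\right) = 3 + A + h$)
$P{\left(G \right)} = 109 + G$ ($P{\left(G \right)} = G + 109 = 109 + G$)
$Y = - \frac{1}{39500}$ ($Y = \frac{1}{\left(109 + \left(3 + 10 + 14\right)\right) - 39636} = \frac{1}{\left(109 + 27\right) - 39636} = \frac{1}{136 - 39636} = \frac{1}{-39500} = - \frac{1}{39500} \approx -2.5316 \cdot 10^{-5}$)
$Y - 16627 = - \frac{1}{39500} - 16627 = - \frac{656766501}{39500}$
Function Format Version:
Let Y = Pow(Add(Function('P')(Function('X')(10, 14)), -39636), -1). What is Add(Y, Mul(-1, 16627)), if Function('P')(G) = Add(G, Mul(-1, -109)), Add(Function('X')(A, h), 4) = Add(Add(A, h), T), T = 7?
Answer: Rational(-656766501, 39500) ≈ -16627.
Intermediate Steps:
Function('X')(A, h) = Add(3, A, h) (Function('X')(A, h) = Add(-4, Add(Add(A, h), 7)) = Add(-4, Add(7, A, h)) = Add(3, A, h))
Function('P')(G) = Add(109, G) (Function('P')(G) = Add(G, 109) = Add(109, G))
Y = Rational(-1, 39500) (Y = Pow(Add(Add(109, Add(3, 10, 14)), -39636), -1) = Pow(Add(Add(109, 27), -39636), -1) = Pow(Add(136, -39636), -1) = Pow(-39500, -1) = Rational(-1, 39500) ≈ -2.5316e-5)
Add(Y, Mul(-1, 16627)) = Add(Rational(-1, 39500), Mul(-1, 16627)) = Add(Rational(-1, 39500), -16627) = Rational(-656766501, 39500)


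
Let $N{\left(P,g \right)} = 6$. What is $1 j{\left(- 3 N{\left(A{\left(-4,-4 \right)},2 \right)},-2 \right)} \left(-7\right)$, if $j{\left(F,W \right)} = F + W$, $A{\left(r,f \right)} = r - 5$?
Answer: $140$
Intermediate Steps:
$A{\left(r,f \right)} = -5 + r$
$1 j{\left(- 3 N{\left(A{\left(-4,-4 \right)},2 \right)},-2 \right)} \left(-7\right) = 1 \left(\left(-3\right) 6 - 2\right) \left(-7\right) = 1 \left(-18 - 2\right) \left(-7\right) = 1 \left(-20\right) \left(-7\right) = \left(-20\right) \left(-7\right) = 140$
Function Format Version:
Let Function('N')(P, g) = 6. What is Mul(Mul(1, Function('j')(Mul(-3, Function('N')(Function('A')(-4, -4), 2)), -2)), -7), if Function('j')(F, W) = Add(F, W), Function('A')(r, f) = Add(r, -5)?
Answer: 140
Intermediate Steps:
Function('A')(r, f) = Add(-5, r)
Mul(Mul(1, Function('j')(Mul(-3, Function('N')(Function('A')(-4, -4), 2)), -2)), -7) = Mul(Mul(1, Add(Mul(-3, 6), -2)), -7) = Mul(Mul(1, Add(-18, -2)), -7) = Mul(Mul(1, -20), -7) = Mul(-20, -7) = 140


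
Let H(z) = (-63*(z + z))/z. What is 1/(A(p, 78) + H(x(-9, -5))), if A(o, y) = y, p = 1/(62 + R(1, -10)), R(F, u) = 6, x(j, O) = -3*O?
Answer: -1/48 ≈ -0.020833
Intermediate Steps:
H(z) = -126 (H(z) = (-126*z)/z = -126)
p = 1/68 (p = 1/(62 + 6) = 1/68 ≈ 0.014706)
1/(A(p, 78) + H(x(-9, -5))) = 1/(78 - 126) = 1/(-48) = -1/48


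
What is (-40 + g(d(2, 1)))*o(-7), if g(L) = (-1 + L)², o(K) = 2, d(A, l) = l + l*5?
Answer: -30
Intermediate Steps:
d(A, l) = 6*l (d(A, l) = l + 5*l = 6*l)
(-40 + g(d(2, 1)))*o(-7) = (-40 + (-1 + 6*1)²)*2 = (-40 + (-1 + 6)²)*2 = (-40 + 5²)*2 = (-40 + 25)*2 = -15*2 = -30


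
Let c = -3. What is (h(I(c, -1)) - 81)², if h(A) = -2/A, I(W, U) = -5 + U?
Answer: 58564/9 ≈ 6507.1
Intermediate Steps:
(h(I(c, -1)) - 81)² = (-2/(-5 - 1) - 81)² = (-2/(-6) - 81)² = (-2*(-⅙) - 81)² = (⅓ - 81)² = (-242/3)² = 58564/9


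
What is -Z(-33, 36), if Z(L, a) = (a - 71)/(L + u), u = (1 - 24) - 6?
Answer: -35/62 ≈ -0.56452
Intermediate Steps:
u = -29 (u = -23 - 6 = -29)
Z(L, a) = (-71 + a)/(-29 + L) (Z(L, a) = (a - 71)/(L - 29) = (-71 + a)/(-29 + L))
-Z(-33, 36) = -(-71 + 36)/(-29 - 33) = -(-35)/(-62) = -(-1)*(-35)/62 = -1*35/62 = -35/62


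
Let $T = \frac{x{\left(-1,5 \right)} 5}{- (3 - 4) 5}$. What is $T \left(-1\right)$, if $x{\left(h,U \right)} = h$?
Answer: $1$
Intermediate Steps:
$T = -1$ ($T = \frac{\left(-1\right) 5}{- (3 - 4) 5} = - \frac{5}{\left(-1\right) \left(-1\right) 5} = - \frac{5}{1 \cdot 5} = - \frac{5}{5} = \left(-5\right) \frac{1}{5} = -1$)
$T \left(-1\right) = \left(-1\right) \left(-1\right) = 1$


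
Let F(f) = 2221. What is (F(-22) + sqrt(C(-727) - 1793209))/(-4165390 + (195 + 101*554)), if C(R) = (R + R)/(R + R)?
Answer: -2221/4109241 - 2*I*sqrt(448302)/4109241 ≈ -0.00054049 - 0.00032588*I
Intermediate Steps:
C(R) = 1 (C(R) = (2*R)/((2*R)) = (2*R)*(1/(2*R)) = 1)
(F(-22) + sqrt(C(-727) - 1793209))/(-4165390 + (195 + 101*554)) = (2221 + sqrt(1 - 1793209))/(-4165390 + (195 + 101*554)) = (2221 + sqrt(-1793208))/(-4165390 + (195 + 55954)) = (2221 + 2*I*sqrt(448302))/(-4165390 + 56149) = (2221 + 2*I*sqrt(448302))/(-4109241) = (2221 + 2*I*sqrt(448302))*(-1/4109241) = -2221/4109241 - 2*I*sqrt(448302)/4109241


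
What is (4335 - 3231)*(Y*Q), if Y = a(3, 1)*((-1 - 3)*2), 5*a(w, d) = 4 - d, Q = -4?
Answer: 105984/5 ≈ 21197.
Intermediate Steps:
a(w, d) = ⅘ - d/5 (a(w, d) = (4 - d)/5 = ⅘ - d/5)
Y = -24/5 (Y = (⅘ - ⅕*1)*((-1 - 3)*2) = (⅘ - ⅕)*(-4*2) = (⅗)*(-8) = -24/5 ≈ -4.8000)
(4335 - 3231)*(Y*Q) = (4335 - 3231)*(-24/5*(-4)) = 1104*(96/5) = 105984/5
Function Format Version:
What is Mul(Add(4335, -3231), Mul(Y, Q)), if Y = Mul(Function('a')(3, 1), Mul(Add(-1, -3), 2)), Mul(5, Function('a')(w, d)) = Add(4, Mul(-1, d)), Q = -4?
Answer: Rational(105984, 5) ≈ 21197.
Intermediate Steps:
Function('a')(w, d) = Add(Rational(4, 5), Mul(Rational(-1, 5), d)) (Function('a')(w, d) = Mul(Rational(1, 5), Add(4, Mul(-1, d))) = Add(Rational(4, 5), Mul(Rational(-1, 5), d)))
Y = Rational(-24, 5) (Y = Mul(Add(Rational(4, 5), Mul(Rational(-1, 5), 1)), Mul(Add(-1, -3), 2)) = Mul(Add(Rational(4, 5), Rational(-1, 5)), Mul(-4, 2)) = Mul(Rational(3, 5), -8) = Rational(-24, 5) ≈ -4.8000)
Mul(Add(4335, -3231), Mul(Y, Q)) = Mul(Add(4335, -3231), Mul(Rational(-24, 5), -4)) = Mul(1104, Rational(96, 5)) = Rational(105984, 5)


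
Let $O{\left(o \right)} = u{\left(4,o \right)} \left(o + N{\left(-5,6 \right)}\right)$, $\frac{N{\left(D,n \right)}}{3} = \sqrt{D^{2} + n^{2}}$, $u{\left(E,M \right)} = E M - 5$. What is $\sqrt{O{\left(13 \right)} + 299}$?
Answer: $\sqrt{910 + 141 \sqrt{61}} \approx 44.847$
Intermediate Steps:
$u{\left(E,M \right)} = -5 + E M$
$N{\left(D,n \right)} = 3 \sqrt{D^{2} + n^{2}}$
$O{\left(o \right)} = \left(-5 + 4 o\right) \left(o + 3 \sqrt{61}\right)$ ($O{\left(o \right)} = \left(-5 + 4 o\right) \left(o + 3 \sqrt{\left(-5\right)^{2} + 6^{2}}\right) = \left(-5 + 4 o\right) \left(o + 3 \sqrt{25 + 36}\right) = \left(-5 + 4 o\right) \left(o + 3 \sqrt{61}\right)$)
$\sqrt{O{\left(13 \right)} + 299} = \sqrt{\left(-5 + 4 \cdot 13\right) \left(13 + 3 \sqrt{61}\right) + 299} = \sqrt{\left(-5 + 52\right) \left(13 + 3 \sqrt{61}\right) + 299} = \sqrt{47 \left(13 + 3 \sqrt{61}\right) + 299} = \sqrt{\left(611 + 141 \sqrt{61}\right) + 299} = \sqrt{910 + 141 \sqrt{61}}$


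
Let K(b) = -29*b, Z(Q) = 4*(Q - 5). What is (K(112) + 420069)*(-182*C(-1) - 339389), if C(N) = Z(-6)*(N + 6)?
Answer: -124774949529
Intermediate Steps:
Z(Q) = -20 + 4*Q (Z(Q) = 4*(-5 + Q) = -20 + 4*Q)
C(N) = -264 - 44*N (C(N) = (-20 + 4*(-6))*(N + 6) = (-20 - 24)*(6 + N) = -44*(6 + N) = -264 - 44*N)
(K(112) + 420069)*(-182*C(-1) - 339389) = (-29*112 + 420069)*(-182*(-264 - 44*(-1)) - 339389) = (-3248 + 420069)*(-182*(-264 + 44) - 339389) = 416821*(-182*(-220) - 339389) = 416821*(40040 - 339389) = 416821*(-299349) = -124774949529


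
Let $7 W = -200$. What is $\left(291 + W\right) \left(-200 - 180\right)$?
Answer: $- \frac{698060}{7} \approx -99723.0$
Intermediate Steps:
$W = - \frac{200}{7}$ ($W = \frac{1}{7} \left(-200\right) = - \frac{200}{7} \approx -28.571$)
$\left(291 + W\right) \left(-200 - 180\right) = \left(291 - \frac{200}{7}\right) \left(-200 - 180\right) = \frac{1837}{7} \left(-380\right) = - \frac{698060}{7}$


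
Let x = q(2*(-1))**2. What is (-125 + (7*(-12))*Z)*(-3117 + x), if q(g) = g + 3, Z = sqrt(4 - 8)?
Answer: 389500 + 523488*I ≈ 3.895e+5 + 5.2349e+5*I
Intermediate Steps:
Z = 2*I (Z = sqrt(-4) = 2*I ≈ 2.0*I)
q(g) = 3 + g
x = 1 (x = (3 + 2*(-1))**2 = (3 - 2)**2 = 1**2 = 1)
(-125 + (7*(-12))*Z)*(-3117 + x) = (-125 + (7*(-12))*(2*I))*(-3117 + 1) = (-125 - 168*I)*(-3116) = 389500 + 523488*I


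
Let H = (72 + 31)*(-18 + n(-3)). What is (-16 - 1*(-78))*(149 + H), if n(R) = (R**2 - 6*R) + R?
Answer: 47554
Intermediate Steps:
n(R) = R**2 - 5*R
H = 618 (H = (72 + 31)*(-18 - 3*(-5 - 3)) = 103*(-18 - 3*(-8)) = 103*(-18 + 24) = 103*6 = 618)
(-16 - 1*(-78))*(149 + H) = (-16 - 1*(-78))*(149 + 618) = (-16 + 78)*767 = 62*767 = 47554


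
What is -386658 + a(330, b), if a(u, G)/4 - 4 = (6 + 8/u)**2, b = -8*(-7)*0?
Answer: -10522376306/27225 ≈ -3.8650e+5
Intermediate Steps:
b = 0 (b = 56*0 = 0)
a(u, G) = 16 + 4*(6 + 8/u)**2
-386658 + a(330, b) = -386658 + (160 + 256/330**2 + 384/330) = -386658 + (160 + 256*(1/108900) + 384*(1/330)) = -386658 + (160 + 64/27225 + 64/55) = -386658 + 4387744/27225 = -10522376306/27225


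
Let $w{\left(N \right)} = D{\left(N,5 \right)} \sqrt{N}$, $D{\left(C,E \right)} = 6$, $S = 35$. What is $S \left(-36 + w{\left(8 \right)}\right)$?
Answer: $-1260 + 420 \sqrt{2} \approx -666.03$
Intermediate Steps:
$w{\left(N \right)} = 6 \sqrt{N}$
$S \left(-36 + w{\left(8 \right)}\right) = 35 \left(-36 + 6 \sqrt{8}\right) = 35 \left(-36 + 6 \cdot 2 \sqrt{2}\right) = 35 \left(-36 + 12 \sqrt{2}\right) = -1260 + 420 \sqrt{2}$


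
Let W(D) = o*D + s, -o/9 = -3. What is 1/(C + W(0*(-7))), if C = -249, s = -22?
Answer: -1/271 ≈ -0.0036900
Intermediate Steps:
o = 27 (o = -9*(-3) = 27)
W(D) = -22 + 27*D (W(D) = 27*D - 22 = -22 + 27*D)
1/(C + W(0*(-7))) = 1/(-249 + (-22 + 27*(0*(-7)))) = 1/(-249 + (-22 + 27*0)) = 1/(-249 + (-22 + 0)) = 1/(-249 - 22) = 1/(-271) = -1/271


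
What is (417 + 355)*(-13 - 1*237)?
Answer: -193000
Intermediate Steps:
(417 + 355)*(-13 - 1*237) = 772*(-13 - 237) = 772*(-250) = -193000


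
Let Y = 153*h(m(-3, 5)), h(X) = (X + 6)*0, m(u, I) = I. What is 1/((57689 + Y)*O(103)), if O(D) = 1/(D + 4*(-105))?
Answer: -317/57689 ≈ -0.0054950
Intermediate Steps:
O(D) = 1/(-420 + D) (O(D) = 1/(D - 420) = 1/(-420 + D))
h(X) = 0 (h(X) = (6 + X)*0 = 0)
Y = 0 (Y = 153*0 = 0)
1/((57689 + Y)*O(103)) = 1/((57689 + 0)*(1/(-420 + 103))) = 1/(57689*(1/(-317))) = 1/(57689*(-1/317)) = (1/57689)*(-317) = -317/57689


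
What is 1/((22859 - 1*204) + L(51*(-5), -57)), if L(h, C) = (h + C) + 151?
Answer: 1/22494 ≈ 4.4456e-5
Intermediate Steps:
L(h, C) = 151 + C + h (L(h, C) = (C + h) + 151 = 151 + C + h)
1/((22859 - 1*204) + L(51*(-5), -57)) = 1/((22859 - 1*204) + (151 - 57 + 51*(-5))) = 1/((22859 - 204) + (151 - 57 - 255)) = 1/(22655 - 161) = 1/22494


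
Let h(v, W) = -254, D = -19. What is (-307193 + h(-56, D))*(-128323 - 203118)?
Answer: 101900541127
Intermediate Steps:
(-307193 + h(-56, D))*(-128323 - 203118) = (-307193 - 254)*(-128323 - 203118) = -307447*(-331441) = 101900541127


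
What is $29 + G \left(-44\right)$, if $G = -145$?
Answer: $6409$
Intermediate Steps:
$29 + G \left(-44\right) = 29 - -6380 = 29 + 6380 = 6409$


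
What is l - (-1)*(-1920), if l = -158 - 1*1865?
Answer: -3943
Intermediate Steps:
l = -2023 (l = -158 - 1865 = -2023)
l - (-1)*(-1920) = -2023 - (-1)*(-1920) = -2023 - 1*1920 = -2023 - 1920 = -3943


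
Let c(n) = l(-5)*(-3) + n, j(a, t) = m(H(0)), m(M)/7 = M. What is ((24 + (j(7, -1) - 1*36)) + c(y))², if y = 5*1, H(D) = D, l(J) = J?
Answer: 64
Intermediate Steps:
m(M) = 7*M
j(a, t) = 0 (j(a, t) = 7*0 = 0)
y = 5
c(n) = 15 + n (c(n) = -5*(-3) + n = 15 + n)
((24 + (j(7, -1) - 1*36)) + c(y))² = ((24 + (0 - 1*36)) + (15 + 5))² = ((24 + (0 - 36)) + 20)² = ((24 - 36) + 20)² = (-12 + 20)² = 8² = 64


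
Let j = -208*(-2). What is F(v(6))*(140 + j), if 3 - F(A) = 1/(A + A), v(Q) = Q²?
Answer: 29885/18 ≈ 1660.3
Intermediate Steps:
j = 416 (j = -52*(-8) = 416)
F(A) = 3 - 1/(2*A) (F(A) = 3 - 1/(A + A) = 3 - 1/(2*A))
F(v(6))*(140 + j) = (3 - 1/(2*(6²)))*(140 + 416) = (3 - ½/36)*556 = (3 - ½*1/36)*556 = (3 - 1/72)*556 = (215/72)*556 = 29885/18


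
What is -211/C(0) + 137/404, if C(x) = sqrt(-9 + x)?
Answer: 137/404 + 211*I/3 ≈ 0.33911 + 70.333*I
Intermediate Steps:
-211/C(0) + 137/404 = -211/sqrt(-9 + 0) + 137/404 = -211*(-I/3) + 137*(1/404) = -211*(-I/3) + 137/404 = -(-211)*I/3 + 137/404 = 211*I/3 + 137/404 = 137/404 + 211*I/3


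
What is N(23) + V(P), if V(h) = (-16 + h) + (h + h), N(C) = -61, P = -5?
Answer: -92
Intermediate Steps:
V(h) = -16 + 3*h (V(h) = (-16 + h) + 2*h = -16 + 3*h)
N(23) + V(P) = -61 + (-16 + 3*(-5)) = -61 + (-16 - 15) = -61 - 31 = -92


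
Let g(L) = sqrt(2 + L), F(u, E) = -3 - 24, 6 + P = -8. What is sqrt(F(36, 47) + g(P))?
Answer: sqrt(-27 + 2*I*sqrt(3)) ≈ 0.33265 + 5.2068*I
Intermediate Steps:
P = -14 (P = -6 - 8 = -14)
F(u, E) = -27
sqrt(F(36, 47) + g(P)) = sqrt(-27 + sqrt(2 - 14)) = sqrt(-27 + sqrt(-12)) = sqrt(-27 + 2*I*sqrt(3))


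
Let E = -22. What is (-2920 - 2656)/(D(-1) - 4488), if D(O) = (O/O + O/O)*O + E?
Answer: 697/564 ≈ 1.2358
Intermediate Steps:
D(O) = -22 + 2*O (D(O) = (O/O + O/O)*O - 22 = (1 + 1)*O - 22 = 2*O - 22 = -22 + 2*O)
(-2920 - 2656)/(D(-1) - 4488) = (-2920 - 2656)/((-22 + 2*(-1)) - 4488) = -5576/((-22 - 2) - 4488) = -5576/(-24 - 4488) = -5576/(-4512) = -5576*(-1/4512) = 697/564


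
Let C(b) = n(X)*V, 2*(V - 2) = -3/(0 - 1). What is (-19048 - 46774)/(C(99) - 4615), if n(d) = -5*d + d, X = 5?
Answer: 65822/4685 ≈ 14.050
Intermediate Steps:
n(d) = -4*d
V = 7/2 (V = 2 + (-3/(0 - 1))/2 = 2 + (-3/(-1))/2 = 2 + (-1*(-3))/2 = 2 + (½)*3 = 2 + 3/2 = 7/2 ≈ 3.5000)
C(b) = -70 (C(b) = -4*5*(7/2) = -20*7/2 = -70)
(-19048 - 46774)/(C(99) - 4615) = (-19048 - 46774)/(-70 - 4615) = -65822/(-4685) = -65822*(-1/4685) = 65822/4685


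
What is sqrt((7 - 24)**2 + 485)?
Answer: 3*sqrt(86) ≈ 27.821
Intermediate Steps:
sqrt((7 - 24)**2 + 485) = sqrt((-17)**2 + 485) = sqrt(289 + 485) = sqrt(774) = 3*sqrt(86)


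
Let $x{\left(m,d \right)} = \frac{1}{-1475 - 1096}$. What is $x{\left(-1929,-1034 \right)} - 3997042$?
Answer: $- \frac{10276394983}{2571} \approx -3.997 \cdot 10^{6}$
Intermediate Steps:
$x{\left(m,d \right)} = - \frac{1}{2571}$ ($x{\left(m,d \right)} = \frac{1}{-1475 - 1096} = \frac{1}{-2571} = - \frac{1}{2571}$)
$x{\left(-1929,-1034 \right)} - 3997042 = - \frac{1}{2571} - 3997042 = - \frac{10276394983}{2571}$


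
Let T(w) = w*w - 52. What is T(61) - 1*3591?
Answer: 78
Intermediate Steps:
T(w) = -52 + w**2 (T(w) = w**2 - 52 = -52 + w**2)
T(61) - 1*3591 = (-52 + 61**2) - 1*3591 = (-52 + 3721) - 3591 = 3669 - 3591 = 78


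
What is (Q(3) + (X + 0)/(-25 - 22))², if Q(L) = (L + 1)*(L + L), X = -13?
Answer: 1301881/2209 ≈ 589.35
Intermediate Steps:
Q(L) = 2*L*(1 + L) (Q(L) = (1 + L)*(2*L) = 2*L*(1 + L))
(Q(3) + (X + 0)/(-25 - 22))² = (2*3*(1 + 3) + (-13 + 0)/(-25 - 22))² = (2*3*4 - 13/(-47))² = (24 - 13*(-1/47))² = (24 + 13/47)² = (1141/47)² = 1301881/2209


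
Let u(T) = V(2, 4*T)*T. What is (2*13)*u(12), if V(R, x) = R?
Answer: 624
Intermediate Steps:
u(T) = 2*T
(2*13)*u(12) = (2*13)*(2*12) = 26*24 = 624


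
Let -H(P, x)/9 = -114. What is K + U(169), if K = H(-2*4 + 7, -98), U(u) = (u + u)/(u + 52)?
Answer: 17468/17 ≈ 1027.5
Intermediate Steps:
H(P, x) = 1026 (H(P, x) = -9*(-114) = 1026)
U(u) = 2*u/(52 + u) (U(u) = (2*u)/(52 + u) = 2*u/(52 + u))
K = 1026
K + U(169) = 1026 + 2*169/(52 + 169) = 1026 + 2*169/221 = 1026 + 2*169*(1/221) = 1026 + 26/17 = 17468/17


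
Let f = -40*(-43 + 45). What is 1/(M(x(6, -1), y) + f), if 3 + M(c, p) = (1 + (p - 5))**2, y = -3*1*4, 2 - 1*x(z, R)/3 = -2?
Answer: 1/173 ≈ 0.0057803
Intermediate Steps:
x(z, R) = 12 (x(z, R) = 6 - 3*(-2) = 6 + 6 = 12)
y = -12 (y = -3*4 = -12)
M(c, p) = -3 + (-4 + p)**2 (M(c, p) = -3 + (1 + (p - 5))**2 = -3 + (1 + (-5 + p))**2 = -3 + (-4 + p)**2)
f = -80 (f = -40*2 = -80)
1/(M(x(6, -1), y) + f) = 1/((-3 + (-4 - 12)**2) - 80) = 1/((-3 + (-16)**2) - 80) = 1/((-3 + 256) - 80) = 1/(253 - 80) = 1/173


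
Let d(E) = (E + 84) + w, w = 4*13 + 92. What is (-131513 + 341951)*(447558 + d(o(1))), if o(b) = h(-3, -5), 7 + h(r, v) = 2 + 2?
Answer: 94230558954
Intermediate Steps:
h(r, v) = -3 (h(r, v) = -7 + (2 + 2) = -7 + 4 = -3)
o(b) = -3
w = 144 (w = 52 + 92 = 144)
d(E) = 228 + E (d(E) = (E + 84) + 144 = (84 + E) + 144 = 228 + E)
(-131513 + 341951)*(447558 + d(o(1))) = (-131513 + 341951)*(447558 + (228 - 3)) = 210438*(447558 + 225) = 210438*447783 = 94230558954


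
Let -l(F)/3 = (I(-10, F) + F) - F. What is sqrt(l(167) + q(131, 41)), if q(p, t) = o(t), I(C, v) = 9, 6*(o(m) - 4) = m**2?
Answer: sqrt(9258)/6 ≈ 16.036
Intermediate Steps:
o(m) = 4 + m**2/6
q(p, t) = 4 + t**2/6
l(F) = -27 (l(F) = -3*((9 + F) - F) = -3*9 = -27)
sqrt(l(167) + q(131, 41)) = sqrt(-27 + (4 + (1/6)*41**2)) = sqrt(-27 + (4 + (1/6)*1681)) = sqrt(-27 + (4 + 1681/6)) = sqrt(-27 + 1705/6) = sqrt(1543/6) = sqrt(9258)/6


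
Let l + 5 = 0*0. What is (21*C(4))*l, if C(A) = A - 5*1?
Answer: 105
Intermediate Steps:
l = -5 (l = -5 + 0*0 = -5 + 0 = -5)
C(A) = -5 + A (C(A) = A - 5 = -5 + A)
(21*C(4))*l = (21*(-5 + 4))*(-5) = (21*(-1))*(-5) = -21*(-5) = 105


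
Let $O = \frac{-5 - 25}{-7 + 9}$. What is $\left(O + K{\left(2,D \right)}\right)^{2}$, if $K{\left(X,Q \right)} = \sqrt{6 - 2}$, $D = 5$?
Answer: $169$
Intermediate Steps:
$K{\left(X,Q \right)} = 2$ ($K{\left(X,Q \right)} = \sqrt{4} = 2$)
$O = -15$ ($O = - \frac{30}{2} = \left(-30\right) \frac{1}{2} = -15$)
$\left(O + K{\left(2,D \right)}\right)^{2} = \left(-15 + 2\right)^{2} = \left(-13\right)^{2} = 169$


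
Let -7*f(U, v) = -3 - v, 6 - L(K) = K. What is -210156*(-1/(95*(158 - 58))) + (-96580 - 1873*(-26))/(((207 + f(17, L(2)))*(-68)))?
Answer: 428415683/16796000 ≈ 25.507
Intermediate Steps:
L(K) = 6 - K
f(U, v) = 3/7 + v/7 (f(U, v) = -(-3 - v)/7 = 3/7 + v/7)
-210156*(-1/(95*(158 - 58))) + (-96580 - 1873*(-26))/(((207 + f(17, L(2)))*(-68))) = -210156*(-1/(95*(158 - 58))) + (-96580 - 1873*(-26))/(((207 + (3/7 + (6 - 1*2)/7))*(-68))) = -210156/(100*(-95)) + (-96580 - 1*(-48698))/(((207 + (3/7 + (6 - 2)/7))*(-68))) = -210156/(-9500) + (-96580 + 48698)/(((207 + (3/7 + (1/7)*4))*(-68))) = -210156*(-1/9500) - 47882*(-1/(68*(207 + (3/7 + 4/7)))) = 52539/2375 - 47882*(-1/(68*(207 + 1))) = 52539/2375 - 47882/(208*(-68)) = 52539/2375 - 47882/(-14144) = 52539/2375 - 47882*(-1/14144) = 52539/2375 + 23941/7072 = 428415683/16796000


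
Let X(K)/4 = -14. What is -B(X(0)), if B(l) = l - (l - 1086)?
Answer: -1086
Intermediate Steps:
X(K) = -56 (X(K) = 4*(-14) = -56)
B(l) = 1086 (B(l) = l - (-1086 + l) = l + (1086 - l) = 1086)
-B(X(0)) = -1*1086 = -1086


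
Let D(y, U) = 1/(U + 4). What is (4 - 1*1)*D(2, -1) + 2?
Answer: 3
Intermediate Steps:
D(y, U) = 1/(4 + U)
(4 - 1*1)*D(2, -1) + 2 = (4 - 1*1)/(4 - 1) + 2 = (4 - 1)/3 + 2 = 3*(⅓) + 2 = 1 + 2 = 3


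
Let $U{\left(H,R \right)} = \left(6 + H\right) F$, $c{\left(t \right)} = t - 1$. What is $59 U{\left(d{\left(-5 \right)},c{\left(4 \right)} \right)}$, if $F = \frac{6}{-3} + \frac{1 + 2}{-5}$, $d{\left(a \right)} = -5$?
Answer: $- \frac{767}{5} \approx -153.4$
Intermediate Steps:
$c{\left(t \right)} = -1 + t$
$F = - \frac{13}{5}$ ($F = 6 \left(- \frac{1}{3}\right) + 3 \left(- \frac{1}{5}\right) = -2 - \frac{3}{5} = - \frac{13}{5} \approx -2.6$)
$U{\left(H,R \right)} = - \frac{78}{5} - \frac{13 H}{5}$ ($U{\left(H,R \right)} = \left(6 + H\right) \left(- \frac{13}{5}\right) = - \frac{78}{5} - \frac{13 H}{5}$)
$59 U{\left(d{\left(-5 \right)},c{\left(4 \right)} \right)} = 59 \left(- \frac{78}{5} - -13\right) = 59 \left(- \frac{78}{5} + 13\right) = 59 \left(- \frac{13}{5}\right) = - \frac{767}{5}$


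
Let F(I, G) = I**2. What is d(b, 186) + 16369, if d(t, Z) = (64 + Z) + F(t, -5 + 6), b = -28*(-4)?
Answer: 29163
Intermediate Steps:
b = 112
d(t, Z) = 64 + Z + t**2 (d(t, Z) = (64 + Z) + t**2 = 64 + Z + t**2)
d(b, 186) + 16369 = (64 + 186 + 112**2) + 16369 = (64 + 186 + 12544) + 16369 = 12794 + 16369 = 29163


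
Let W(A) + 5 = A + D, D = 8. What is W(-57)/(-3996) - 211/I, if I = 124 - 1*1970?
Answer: 4365/34151 ≈ 0.12781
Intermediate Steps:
W(A) = 3 + A (W(A) = -5 + (A + 8) = -5 + (8 + A) = 3 + A)
I = -1846 (I = 124 - 1970 = -1846)
W(-57)/(-3996) - 211/I = (3 - 57)/(-3996) - 211/(-1846) = -54*(-1/3996) - 211*(-1/1846) = 1/74 + 211/1846 = 4365/34151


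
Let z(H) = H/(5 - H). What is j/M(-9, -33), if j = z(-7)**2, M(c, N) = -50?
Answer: -49/7200 ≈ -0.0068056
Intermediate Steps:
j = 49/144 (j = (-1*(-7)/(-5 - 7))**2 = (-1*(-7)/(-12))**2 = (-1*(-7)*(-1/12))**2 = (-7/12)**2 = 49/144 ≈ 0.34028)
j/M(-9, -33) = (49/144)/(-50) = (49/144)*(-1/50) = -49/7200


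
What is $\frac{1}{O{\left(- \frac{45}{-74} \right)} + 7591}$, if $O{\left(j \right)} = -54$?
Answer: $\frac{1}{7537} \approx 0.00013268$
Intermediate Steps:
$\frac{1}{O{\left(- \frac{45}{-74} \right)} + 7591} = \frac{1}{-54 + 7591} = \frac{1}{7537}$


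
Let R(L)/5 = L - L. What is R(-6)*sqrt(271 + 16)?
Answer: 0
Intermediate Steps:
R(L) = 0 (R(L) = 5*(L - L) = 5*0 = 0)
R(-6)*sqrt(271 + 16) = 0*sqrt(271 + 16) = 0*sqrt(287) = 0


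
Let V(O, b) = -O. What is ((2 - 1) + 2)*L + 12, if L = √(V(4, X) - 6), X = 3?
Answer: 12 + 3*I*√10 ≈ 12.0 + 9.4868*I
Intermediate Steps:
L = I*√10 (L = √(-1*4 - 6) = √(-4 - 6) = √(-10) = I*√10 ≈ 3.1623*I)
((2 - 1) + 2)*L + 12 = ((2 - 1) + 2)*(I*√10) + 12 = (1 + 2)*(I*√10) + 12 = 3*(I*√10) + 12 = 3*I*√10 + 12 = 12 + 3*I*√10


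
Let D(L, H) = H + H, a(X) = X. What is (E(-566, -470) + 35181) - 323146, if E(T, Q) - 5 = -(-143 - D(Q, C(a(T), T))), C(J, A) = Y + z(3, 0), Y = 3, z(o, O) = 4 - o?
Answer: -287809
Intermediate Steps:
C(J, A) = 4 (C(J, A) = 3 + (4 - 1*3) = 3 + (4 - 3) = 3 + 1 = 4)
D(L, H) = 2*H
E(T, Q) = 156 (E(T, Q) = 5 - (-143 - 2*4) = 5 - (-143 - 1*8) = 5 - (-143 - 8) = 5 - 1*(-151) = 5 + 151 = 156)
(E(-566, -470) + 35181) - 323146 = (156 + 35181) - 323146 = 35337 - 323146 = -287809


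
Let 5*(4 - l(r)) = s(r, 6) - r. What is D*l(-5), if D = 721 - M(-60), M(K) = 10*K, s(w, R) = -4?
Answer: 25099/5 ≈ 5019.8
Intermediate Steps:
l(r) = 24/5 + r/5 (l(r) = 4 - (-4 - r)/5 = 4 + (4/5 + r/5) = 24/5 + r/5)
D = 1321 (D = 721 - 10*(-60) = 721 - 1*(-600) = 721 + 600 = 1321)
D*l(-5) = 1321*(24/5 + (1/5)*(-5)) = 1321*(24/5 - 1) = 1321*(19/5) = 25099/5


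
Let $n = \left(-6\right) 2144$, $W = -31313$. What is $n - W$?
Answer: $18449$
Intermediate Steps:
$n = -12864$
$n - W = -12864 - -31313 = -12864 + 31313 = 18449$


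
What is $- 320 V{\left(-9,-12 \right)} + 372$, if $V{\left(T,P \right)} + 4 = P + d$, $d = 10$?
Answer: $2292$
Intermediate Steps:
$V{\left(T,P \right)} = 6 + P$ ($V{\left(T,P \right)} = -4 + \left(P + 10\right) = -4 + \left(10 + P\right) = 6 + P$)
$- 320 V{\left(-9,-12 \right)} + 372 = - 320 \left(6 - 12\right) + 372 = \left(-320\right) \left(-6\right) + 372 = 1920 + 372 = 2292$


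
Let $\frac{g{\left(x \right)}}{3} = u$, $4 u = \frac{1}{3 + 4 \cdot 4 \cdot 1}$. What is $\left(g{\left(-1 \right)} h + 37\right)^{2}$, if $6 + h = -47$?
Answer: $\frac{7038409}{5776} \approx 1218.6$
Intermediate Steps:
$h = -53$ ($h = -6 - 47 = -53$)
$u = \frac{1}{76}$ ($u = \frac{1}{4 \left(3 + 4 \cdot 4 \cdot 1\right)} = \frac{1}{4 \left(3 + 16 \cdot 1\right)} = \frac{1}{4 \left(3 + 16\right)} = \frac{1}{4 \cdot 19} = \frac{1}{4} \cdot \frac{1}{19} = \frac{1}{76} \approx 0.013158$)
$g{\left(x \right)} = \frac{3}{76}$ ($g{\left(x \right)} = 3 \cdot \frac{1}{76} = \frac{3}{76}$)
$\left(g{\left(-1 \right)} h + 37\right)^{2} = \left(\frac{3}{76} \left(-53\right) + 37\right)^{2} = \left(- \frac{159}{76} + 37\right)^{2} = \left(\frac{2653}{76}\right)^{2} = \frac{7038409}{5776}$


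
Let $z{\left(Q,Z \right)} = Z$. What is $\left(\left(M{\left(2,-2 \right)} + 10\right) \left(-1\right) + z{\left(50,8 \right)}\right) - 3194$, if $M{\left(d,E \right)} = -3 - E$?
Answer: $-3195$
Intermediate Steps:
$\left(\left(M{\left(2,-2 \right)} + 10\right) \left(-1\right) + z{\left(50,8 \right)}\right) - 3194 = \left(\left(\left(-3 - -2\right) + 10\right) \left(-1\right) + 8\right) - 3194 = \left(\left(\left(-3 + 2\right) + 10\right) \left(-1\right) + 8\right) - 3194 = \left(\left(-1 + 10\right) \left(-1\right) + 8\right) - 3194 = \left(9 \left(-1\right) + 8\right) - 3194 = \left(-9 + 8\right) - 3194 = -1 - 3194 = -3195$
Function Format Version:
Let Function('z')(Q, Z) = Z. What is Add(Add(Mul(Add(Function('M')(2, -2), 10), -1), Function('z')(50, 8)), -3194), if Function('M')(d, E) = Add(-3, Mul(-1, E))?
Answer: -3195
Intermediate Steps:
Add(Add(Mul(Add(Function('M')(2, -2), 10), -1), Function('z')(50, 8)), -3194) = Add(Add(Mul(Add(Add(-3, Mul(-1, -2)), 10), -1), 8), -3194) = Add(Add(Mul(Add(Add(-3, 2), 10), -1), 8), -3194) = Add(Add(Mul(Add(-1, 10), -1), 8), -3194) = Add(Add(Mul(9, -1), 8), -3194) = Add(Add(-9, 8), -3194) = Add(-1, -3194) = -3195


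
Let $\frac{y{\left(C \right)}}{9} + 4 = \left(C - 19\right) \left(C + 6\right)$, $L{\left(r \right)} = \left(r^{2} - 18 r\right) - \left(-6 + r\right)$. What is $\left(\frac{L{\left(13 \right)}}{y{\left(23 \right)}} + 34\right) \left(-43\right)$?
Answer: $- \frac{20425}{14} \approx -1458.9$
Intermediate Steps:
$L{\left(r \right)} = 6 + r^{2} - 19 r$
$y{\left(C \right)} = -36 + 9 \left(-19 + C\right) \left(6 + C\right)$ ($y{\left(C \right)} = -36 + 9 \left(C - 19\right) \left(C + 6\right) = -36 + 9 \left(-19 + C\right) \left(6 + C\right)$)
$\left(\frac{L{\left(13 \right)}}{y{\left(23 \right)}} + 34\right) \left(-43\right) = \left(\frac{6 + 13^{2} - 247}{-1062 - 2691 + 9 \cdot 23^{2}} + 34\right) \left(-43\right) = \left(\frac{6 + 169 - 247}{-1062 - 2691 + 9 \cdot 529} + 34\right) \left(-43\right) = \left(- \frac{72}{-1062 - 2691 + 4761} + 34\right) \left(-43\right) = \left(- \frac{72}{1008} + 34\right) \left(-43\right) = \left(\left(-72\right) \frac{1}{1008} + 34\right) \left(-43\right) = \left(- \frac{1}{14} + 34\right) \left(-43\right) = \frac{475}{14} \left(-43\right) = - \frac{20425}{14}$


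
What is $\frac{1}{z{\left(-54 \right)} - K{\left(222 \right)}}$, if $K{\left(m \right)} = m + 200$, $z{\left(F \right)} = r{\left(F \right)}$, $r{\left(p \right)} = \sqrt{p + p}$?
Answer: $- \frac{211}{89096} - \frac{3 i \sqrt{3}}{89096} \approx -0.0023682 - 5.8321 \cdot 10^{-5} i$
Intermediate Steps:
$r{\left(p \right)} = \sqrt{2} \sqrt{p}$ ($r{\left(p \right)} = \sqrt{2 p} = \sqrt{2} \sqrt{p}$)
$z{\left(F \right)} = \sqrt{2} \sqrt{F}$
$K{\left(m \right)} = 200 + m$
$\frac{1}{z{\left(-54 \right)} - K{\left(222 \right)}} = \frac{1}{\sqrt{2} \sqrt{-54} - \left(200 + 222\right)} = \frac{1}{\sqrt{2} \cdot 3 i \sqrt{6} - 422} = \frac{1}{6 i \sqrt{3} - 422} = \frac{1}{-422 + 6 i \sqrt{3}}$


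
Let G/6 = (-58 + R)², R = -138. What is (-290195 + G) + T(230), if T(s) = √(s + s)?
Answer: -59699 + 2*√115 ≈ -59678.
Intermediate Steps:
T(s) = √2*√s (T(s) = √(2*s) = √2*√s)
G = 230496 (G = 6*(-58 - 138)² = 6*(-196)² = 6*38416 = 230496)
(-290195 + G) + T(230) = (-290195 + 230496) + √2*√230 = -59699 + 2*√115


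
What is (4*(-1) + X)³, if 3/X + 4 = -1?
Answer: -12167/125 ≈ -97.336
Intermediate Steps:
X = -⅗ (X = 3/(-4 - 1) = 3/(-5) = 3*(-⅕) = -⅗ ≈ -0.60000)
(4*(-1) + X)³ = (4*(-1) - ⅗)³ = (-4 - ⅗)³ = (-23/5)³ = -12167/125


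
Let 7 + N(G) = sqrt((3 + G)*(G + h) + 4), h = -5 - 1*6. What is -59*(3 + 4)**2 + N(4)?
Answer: -2898 + 3*I*sqrt(5) ≈ -2898.0 + 6.7082*I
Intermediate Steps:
h = -11 (h = -5 - 6 = -11)
N(G) = -7 + sqrt(4 + (-11 + G)*(3 + G)) (N(G) = -7 + sqrt((3 + G)*(G - 11) + 4) = -7 + sqrt((3 + G)*(-11 + G) + 4) = -7 + sqrt((-11 + G)*(3 + G) + 4) = -7 + sqrt(4 + (-11 + G)*(3 + G)))
-59*(3 + 4)**2 + N(4) = -59*(3 + 4)**2 + (-7 + sqrt(-29 + 4**2 - 8*4)) = -59*7**2 + (-7 + sqrt(-29 + 16 - 32)) = -59*49 + (-7 + sqrt(-45)) = -2891 + (-7 + 3*I*sqrt(5)) = -2898 + 3*I*sqrt(5)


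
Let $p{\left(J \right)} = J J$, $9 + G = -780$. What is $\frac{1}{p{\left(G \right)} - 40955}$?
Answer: $\frac{1}{581566} \approx 1.7195 \cdot 10^{-6}$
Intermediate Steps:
$G = -789$ ($G = -9 - 780 = -789$)
$p{\left(J \right)} = J^{2}$
$\frac{1}{p{\left(G \right)} - 40955} = \frac{1}{\left(-789\right)^{2} - 40955} = \frac{1}{622521 - 40955} = \frac{1}{581566}$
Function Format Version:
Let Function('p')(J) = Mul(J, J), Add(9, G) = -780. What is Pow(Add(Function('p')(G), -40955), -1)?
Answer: Rational(1, 581566) ≈ 1.7195e-6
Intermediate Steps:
G = -789 (G = Add(-9, -780) = -789)
Function('p')(J) = Pow(J, 2)
Pow(Add(Function('p')(G), -40955), -1) = Pow(Add(Pow(-789, 2), -40955), -1) = Pow(Add(622521, -40955), -1) = Pow(581566, -1) = Rational(1, 581566)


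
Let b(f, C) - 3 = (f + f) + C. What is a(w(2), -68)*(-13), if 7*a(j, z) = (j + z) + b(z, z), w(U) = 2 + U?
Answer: 3445/7 ≈ 492.14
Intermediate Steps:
b(f, C) = 3 + C + 2*f (b(f, C) = 3 + ((f + f) + C) = 3 + (2*f + C) = 3 + (C + 2*f) = 3 + C + 2*f)
a(j, z) = 3/7 + j/7 + 4*z/7 (a(j, z) = ((j + z) + (3 + z + 2*z))/7 = ((j + z) + (3 + 3*z))/7 = (3 + j + 4*z)/7 = 3/7 + j/7 + 4*z/7)
a(w(2), -68)*(-13) = (3/7 + (2 + 2)/7 + (4/7)*(-68))*(-13) = (3/7 + (⅐)*4 - 272/7)*(-13) = (3/7 + 4/7 - 272/7)*(-13) = -265/7*(-13) = 3445/7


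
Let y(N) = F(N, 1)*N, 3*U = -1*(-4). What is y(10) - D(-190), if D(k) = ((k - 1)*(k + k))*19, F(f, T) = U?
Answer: -4137020/3 ≈ -1.3790e+6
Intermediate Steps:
U = 4/3 (U = (-1*(-4))/3 = (⅓)*4 = 4/3 ≈ 1.3333)
F(f, T) = 4/3
D(k) = 38*k*(-1 + k) (D(k) = ((-1 + k)*(2*k))*19 = (2*k*(-1 + k))*19 = 38*k*(-1 + k))
y(N) = 4*N/3
y(10) - D(-190) = (4/3)*10 - 38*(-190)*(-1 - 190) = 40/3 - 38*(-190)*(-191) = 40/3 - 1*1379020 = 40/3 - 1379020 = -4137020/3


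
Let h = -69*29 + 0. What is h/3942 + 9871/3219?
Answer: 3607807/1409922 ≈ 2.5589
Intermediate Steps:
h = -2001 (h = -2001 + 0 = -2001)
h/3942 + 9871/3219 = -2001/3942 + 9871/3219 = -2001*1/3942 + 9871*(1/3219) = -667/1314 + 9871/3219 = 3607807/1409922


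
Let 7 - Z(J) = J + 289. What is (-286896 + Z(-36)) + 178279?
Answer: -108863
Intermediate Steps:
Z(J) = -282 - J (Z(J) = 7 - (J + 289) = 7 - (289 + J) = 7 + (-289 - J) = -282 - J)
(-286896 + Z(-36)) + 178279 = (-286896 + (-282 - 1*(-36))) + 178279 = (-286896 + (-282 + 36)) + 178279 = (-286896 - 246) + 178279 = -287142 + 178279 = -108863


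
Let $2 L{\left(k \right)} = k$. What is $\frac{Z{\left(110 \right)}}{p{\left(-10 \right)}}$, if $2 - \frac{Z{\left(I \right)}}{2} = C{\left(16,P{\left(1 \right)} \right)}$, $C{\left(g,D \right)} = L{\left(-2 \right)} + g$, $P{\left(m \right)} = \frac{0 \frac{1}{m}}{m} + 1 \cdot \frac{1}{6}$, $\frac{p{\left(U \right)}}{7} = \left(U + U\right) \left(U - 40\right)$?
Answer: $- \frac{13}{3500} \approx -0.0037143$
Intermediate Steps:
$p{\left(U \right)} = 14 U \left(-40 + U\right)$ ($p{\left(U \right)} = 7 \left(U + U\right) \left(U - 40\right) = 7 \cdot 2 U \left(-40 + U\right) = 14 U \left(-40 + U\right)$)
$P{\left(m \right)} = \frac{1}{6}$ ($P{\left(m \right)} = \frac{0}{m} + 1 \cdot \frac{1}{6} = 0 + \frac{1}{6} = \frac{1}{6}$)
$L{\left(k \right)} = \frac{k}{2}$
$C{\left(g,D \right)} = -1 + g$ ($C{\left(g,D \right)} = \frac{1}{2} \left(-2\right) + g = -1 + g$)
$Z{\left(I \right)} = -26$ ($Z{\left(I \right)} = 4 - 2 \left(-1 + 16\right) = 4 - 30 = -26$)
$\frac{Z{\left(110 \right)}}{p{\left(-10 \right)}} = - \frac{26}{14 \left(-10\right) \left(-40 - 10\right)} = - \frac{26}{14 \left(-10\right) \left(-50\right)} = - \frac{26}{7000} = \left(-26\right) \frac{1}{7000} = - \frac{13}{3500}$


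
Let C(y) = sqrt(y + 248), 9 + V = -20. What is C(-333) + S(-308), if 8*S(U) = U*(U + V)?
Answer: 25949/2 + I*sqrt(85) ≈ 12975.0 + 9.2195*I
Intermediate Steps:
V = -29 (V = -9 - 20 = -29)
C(y) = sqrt(248 + y)
S(U) = U*(-29 + U)/8 (S(U) = (U*(U - 29))/8 = (U*(-29 + U))/8 = U*(-29 + U)/8)
C(-333) + S(-308) = sqrt(248 - 333) + (1/8)*(-308)*(-29 - 308) = sqrt(-85) + (1/8)*(-308)*(-337) = I*sqrt(85) + 25949/2 = 25949/2 + I*sqrt(85)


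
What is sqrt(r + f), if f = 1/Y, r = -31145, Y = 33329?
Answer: 6*I*sqrt(961015518406)/33329 ≈ 176.48*I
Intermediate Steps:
f = 1/33329 ≈ 3.0004e-5
sqrt(r + f) = sqrt(-31145 + 1/33329) = sqrt(-1038031704/33329) = 6*I*sqrt(961015518406)/33329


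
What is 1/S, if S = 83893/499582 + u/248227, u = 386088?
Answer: 124009741114/213707122927 ≈ 0.58028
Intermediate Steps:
S = 213707122927/124009741114 (S = 83893/499582 + 386088/248227 = 213707122927/124009741114 ≈ 1.7233)
1/S = 1/(213707122927/124009741114) = 124009741114/213707122927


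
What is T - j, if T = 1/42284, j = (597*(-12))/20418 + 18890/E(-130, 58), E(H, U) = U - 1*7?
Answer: -2715553402831/7338515052 ≈ -370.04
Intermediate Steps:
E(H, U) = -7 + U (E(H, U) = U - 7 = -7 + U)
j = 64221776/173553 (j = (597*(-12))/20418 + 18890/(-7 + 58) = -7164*1/20418 + 18890/51 = -1194/3403 + 18890*(1/51) = -1194/3403 + 18890/51 = 64221776/173553 ≈ 370.04)
T = 1/42284 ≈ 2.3650e-5
T - j = 1/42284 - 1*64221776/173553 = 1/42284 - 64221776/173553 = -2715553402831/7338515052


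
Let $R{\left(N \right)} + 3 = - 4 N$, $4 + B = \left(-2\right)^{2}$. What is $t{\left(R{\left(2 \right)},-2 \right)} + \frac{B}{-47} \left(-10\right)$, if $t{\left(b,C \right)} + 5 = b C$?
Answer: $17$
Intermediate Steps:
$B = 0$ ($B = -4 + \left(-2\right)^{2} = -4 + 4 = 0$)
$R{\left(N \right)} = -3 - 4 N$
$t{\left(b,C \right)} = -5 + C b$ ($t{\left(b,C \right)} = -5 + b C = -5 + C b$)
$t{\left(R{\left(2 \right)},-2 \right)} + \frac{B}{-47} \left(-10\right) = \left(-5 - 2 \left(-3 - 8\right)\right) + \frac{0}{-47} \left(-10\right) = \left(-5 - 2 \left(-3 - 8\right)\right) + 0 \left(- \frac{1}{47}\right) \left(-10\right) = \left(-5 - -22\right) + 0 \left(-10\right) = \left(-5 + 22\right) + 0 = 17 + 0 = 17$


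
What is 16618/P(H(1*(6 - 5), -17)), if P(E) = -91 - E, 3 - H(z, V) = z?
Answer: -16618/93 ≈ -178.69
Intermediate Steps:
H(z, V) = 3 - z
16618/P(H(1*(6 - 5), -17)) = 16618/(-91 - (3 - (6 - 5))) = 16618/(-91 - (3 - 1)) = 16618/(-91 - 1*2) = 16618/(-91 - 2) = 16618/(-93) = 16618*(-1/93) = -16618/93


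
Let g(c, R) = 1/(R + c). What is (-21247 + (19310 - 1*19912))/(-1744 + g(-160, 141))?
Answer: 415131/33137 ≈ 12.528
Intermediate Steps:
(-21247 + (19310 - 1*19912))/(-1744 + g(-160, 141)) = (-21247 + (19310 - 1*19912))/(-1744 + 1/(141 - 160)) = (-21247 + (19310 - 19912))/(-1744 + 1/(-19)) = (-21247 - 602)/(-1744 - 1/19) = -21849/(-33137/19) = -21849*(-19/33137) = 415131/33137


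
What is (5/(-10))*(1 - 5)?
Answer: 2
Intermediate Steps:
(5/(-10))*(1 - 5) = -⅒*5*(-4) = -½*(-4) = 2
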